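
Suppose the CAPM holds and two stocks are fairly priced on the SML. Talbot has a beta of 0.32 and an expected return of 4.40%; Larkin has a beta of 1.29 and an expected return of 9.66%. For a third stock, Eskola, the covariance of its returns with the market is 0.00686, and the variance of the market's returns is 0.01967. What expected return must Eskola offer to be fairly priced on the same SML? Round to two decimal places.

4.56%

MRP = (9.66% − 4.40%) / (1.29 − 0.32) = 5.4227%
R_f = 4.40% − 0.32 × 5.4227% = 2.6647%
β_Eskola = Cov / Var(R_m) = 0.00686 / 0.01967 = 0.3488
E(R_Eskola) = R_f + β × MRP = 2.6647% + 0.3488 × 5.4227% = 4.56%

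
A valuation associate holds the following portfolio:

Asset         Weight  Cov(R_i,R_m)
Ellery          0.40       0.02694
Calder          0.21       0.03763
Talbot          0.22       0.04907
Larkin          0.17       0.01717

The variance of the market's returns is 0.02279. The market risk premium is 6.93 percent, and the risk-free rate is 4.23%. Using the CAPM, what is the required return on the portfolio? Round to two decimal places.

β_Ellery = 0.02694 / 0.02279 = 1.1821
β_Calder = 0.03763 / 0.02279 = 1.6512
β_Talbot = 0.04907 / 0.02279 = 2.1531
β_Larkin = 0.01717 / 0.02279 = 0.7534
β_P = Σ w_i β_i = 0.40×1.1821 + 0.21×1.6512 + 0.22×2.1531 + 0.17×0.7534 = 1.4214
E(R_P) = R_f + β_P × MRP = 4.23% + 1.4214 × 6.93% = 14.08%

14.08%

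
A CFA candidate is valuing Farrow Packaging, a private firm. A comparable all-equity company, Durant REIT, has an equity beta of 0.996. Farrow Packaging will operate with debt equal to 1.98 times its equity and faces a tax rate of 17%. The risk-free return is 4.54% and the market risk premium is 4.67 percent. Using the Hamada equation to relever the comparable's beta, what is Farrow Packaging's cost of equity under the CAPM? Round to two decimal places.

16.84%

β_L = β_U × [1 + (1 − t)(D/E)] = 0.996 × [1 + (1 − 0.17) × 1.98]
    = 0.996 × [1 + 0.83 × 1.98] = 0.996 × 2.6434 = 2.6328
E(R) = R_f + β_L × MRP = 4.54% + 2.6328 × 4.67% = 16.84%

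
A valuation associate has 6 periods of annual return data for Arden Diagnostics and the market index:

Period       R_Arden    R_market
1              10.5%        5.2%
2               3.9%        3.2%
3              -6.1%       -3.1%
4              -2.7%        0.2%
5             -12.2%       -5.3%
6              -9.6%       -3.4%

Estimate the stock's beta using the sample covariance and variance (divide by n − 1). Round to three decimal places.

2.051

Mean R_i = (10.5 + 3.9 − 6.1 − 2.7 − 12.2 − 9.6) / 6 = -2.7000%
Mean R_m = (5.2 + 3.2 − 3.1 + 0.2 − 5.3 − 3.4) / 6 = -0.5333%
Σ(R_i − R̄_i)(R_m − R̄_m) = 174.1100  ⇒  Cov = 174.1100 / 5 = 34.8220
Σ(R_m − R̄_m)² = 84.8733  ⇒  Var(R_m) = 84.8733 / 5 = 16.9747
β = Cov / Var(R_m) = 34.8220 / 16.9747 = 2.0514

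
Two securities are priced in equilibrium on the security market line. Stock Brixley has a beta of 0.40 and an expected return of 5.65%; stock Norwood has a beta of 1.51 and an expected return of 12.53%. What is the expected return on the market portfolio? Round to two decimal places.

Both satisfy E(R) = R_f + β·MRP, so the slope of the SML is
MRP = (12.53% − 5.65%) / (1.51 − 0.40) = 6.88% / 1.11 = 6.1982%
R_f = E(R_Brixley) − β_Brixley·MRP = 5.65% − 0.40 × 6.1982% = 3.1707%
E(R_m) = R_f + MRP = 3.1707% + 6.1982% = 9.37%

9.37%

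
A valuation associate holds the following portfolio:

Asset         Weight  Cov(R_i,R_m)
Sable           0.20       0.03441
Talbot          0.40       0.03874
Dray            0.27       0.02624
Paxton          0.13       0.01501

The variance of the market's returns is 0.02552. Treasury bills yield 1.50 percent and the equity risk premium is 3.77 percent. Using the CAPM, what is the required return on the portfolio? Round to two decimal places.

6.14%

β_Sable = 0.03441 / 0.02552 = 1.3484
β_Talbot = 0.03874 / 0.02552 = 1.5180
β_Dray = 0.02624 / 0.02552 = 1.0282
β_Paxton = 0.01501 / 0.02552 = 0.5882
β_P = Σ w_i β_i = 0.20×1.3484 + 0.40×1.5180 + 0.27×1.0282 + 0.13×0.5882 = 1.2310
E(R_P) = R_f + β_P × MRP = 1.50% + 1.2310 × 3.77% = 6.14%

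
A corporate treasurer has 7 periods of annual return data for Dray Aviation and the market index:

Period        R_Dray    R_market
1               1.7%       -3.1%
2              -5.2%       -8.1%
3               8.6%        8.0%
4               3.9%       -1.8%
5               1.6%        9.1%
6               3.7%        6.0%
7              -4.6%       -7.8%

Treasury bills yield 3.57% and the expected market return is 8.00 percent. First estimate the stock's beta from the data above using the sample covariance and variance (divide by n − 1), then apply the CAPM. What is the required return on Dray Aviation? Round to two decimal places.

Mean R_i = (1.7 − 5.2 + 8.6 + 3.9 + 1.6 + 3.7 − 4.6) / 7 = 1.3857%
Mean R_m = (-3.1 − 8.1 + 8.0 − 1.8 + 9.1 + 6.0 − 7.8) / 7 = 0.3286%
Σ(R_i − R̄_i)(R_m − R̄_m) = 168.0829  ⇒  Cov = 168.0829 / 6 = 28.0138
Σ(R_m − R̄_m)² = 321.3543  ⇒  Var(R_m) = 321.3543 / 6 = 53.5591
β = Cov / Var(R_m) = 28.0138 / 53.5591 = 0.5230
MRP = 8.00% − 3.57% = 4.43%
E(R) = R_f + β × MRP = 3.57% + 0.5230 × 4.43% = 5.89%

5.89%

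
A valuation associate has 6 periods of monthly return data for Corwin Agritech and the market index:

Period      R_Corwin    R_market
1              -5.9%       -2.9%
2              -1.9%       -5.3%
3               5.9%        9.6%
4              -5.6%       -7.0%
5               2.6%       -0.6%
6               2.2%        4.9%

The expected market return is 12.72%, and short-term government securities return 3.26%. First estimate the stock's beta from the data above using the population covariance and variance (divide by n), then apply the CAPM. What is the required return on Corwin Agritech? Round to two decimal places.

Mean R_i = (-5.9 − 1.9 + 5.9 − 5.6 + 2.6 + 2.2) / 6 = -0.4500%
Mean R_m = (-2.9 − 5.3 + 9.6 − 7.0 − 0.6 + 4.9) / 6 = -0.2167%
Σ(R_i − R̄_i)(R_m − R̄_m) = 131.6550  ⇒  Cov = 131.6550 / 6 = 21.9425
Σ(R_m − R̄_m)² = 201.7483  ⇒  Var(R_m) = 201.7483 / 6 = 33.6247
β = Cov / Var(R_m) = 21.9425 / 33.6247 = 0.6526
MRP = 12.72% − 3.26% = 9.46%
E(R) = R_f + β × MRP = 3.26% + 0.6526 × 9.46% = 9.43%

9.43%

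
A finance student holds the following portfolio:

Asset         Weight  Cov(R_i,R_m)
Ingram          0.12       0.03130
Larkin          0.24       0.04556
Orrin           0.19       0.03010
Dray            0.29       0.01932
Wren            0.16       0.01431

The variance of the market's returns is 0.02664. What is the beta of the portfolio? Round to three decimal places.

1.062

β_Ingram = 0.03130 / 0.02664 = 1.1749
β_Larkin = 0.04556 / 0.02664 = 1.7102
β_Orrin = 0.03010 / 0.02664 = 1.1299
β_Dray = 0.01932 / 0.02664 = 0.7252
β_Wren = 0.01431 / 0.02664 = 0.5372
β_P = Σ w_i β_i = 0.12×1.1749 + 0.24×1.7102 + 0.19×1.1299 + 0.29×0.7252 + 0.16×0.5372 = 1.0624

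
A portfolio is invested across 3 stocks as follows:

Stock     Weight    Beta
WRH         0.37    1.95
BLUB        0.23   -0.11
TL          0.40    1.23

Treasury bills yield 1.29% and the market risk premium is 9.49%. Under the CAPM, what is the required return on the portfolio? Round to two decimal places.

12.57%

β_P = Σ w_i β_i = 0.37×1.95 + 0.23×-0.11 + 0.40×1.23 = 1.1882
E(R_P) = R_f + β_P × MRP = 1.29% + 1.1882 × 9.49% = 12.57%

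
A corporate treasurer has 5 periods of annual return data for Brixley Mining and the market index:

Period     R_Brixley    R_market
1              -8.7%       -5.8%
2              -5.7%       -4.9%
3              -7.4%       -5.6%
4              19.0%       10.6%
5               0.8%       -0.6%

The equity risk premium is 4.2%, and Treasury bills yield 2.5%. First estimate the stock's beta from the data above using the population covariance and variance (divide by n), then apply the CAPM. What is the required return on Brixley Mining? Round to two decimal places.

Mean R_i = (-8.7 − 5.7 − 7.4 + 19.0 + 0.8) / 5 = -0.4000%
Mean R_m = (-5.8 − 4.9 − 5.6 + 10.6 − 0.6) / 5 = -1.2600%
Σ(R_i − R̄_i)(R_m − R̄_m) = 318.2300  ⇒  Cov = 318.2300 / 5 = 63.6460
Σ(R_m − R̄_m)² = 193.7920  ⇒  Var(R_m) = 193.7920 / 5 = 38.7584
β = Cov / Var(R_m) = 63.6460 / 38.7584 = 1.6421
E(R) = R_f + β × MRP = 2.5% + 1.6421 × 4.2% = 9.40%

9.40%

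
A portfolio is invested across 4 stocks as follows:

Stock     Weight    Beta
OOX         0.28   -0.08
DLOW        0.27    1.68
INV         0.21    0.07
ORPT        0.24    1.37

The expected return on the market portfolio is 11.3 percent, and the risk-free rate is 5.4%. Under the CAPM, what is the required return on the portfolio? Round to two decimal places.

β_P = Σ w_i β_i = 0.28×-0.08 + 0.27×1.68 + 0.21×0.07 + 0.24×1.37 = 0.7747
MRP = 11.3% − 5.4% = 5.90%
E(R_P) = R_f + β_P × MRP = 5.4% + 0.7747 × 5.9% = 9.97%

9.97%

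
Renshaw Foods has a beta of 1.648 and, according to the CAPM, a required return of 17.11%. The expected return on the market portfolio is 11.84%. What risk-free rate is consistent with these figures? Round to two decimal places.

3.71%

E(R) = R_f + β(E(R_m) − R_f) = R_f(1 − β) + β·E(R_m)
17.11% = R_f × (1 − 1.648) + 1.648 × 11.84%
17.11% = R_f × -0.648 + 19.51232%
R_f = (17.11% − 19.51232%) / -0.648 = 3.71%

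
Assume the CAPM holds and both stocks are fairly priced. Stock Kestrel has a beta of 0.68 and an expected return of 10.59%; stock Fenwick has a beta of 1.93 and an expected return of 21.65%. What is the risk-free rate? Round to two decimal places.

Both satisfy E(R) = R_f + β·MRP, so the slope of the SML is
MRP = (21.65% − 10.59%) / (1.93 − 0.68) = 11.06% / 1.25 = 8.8480%
R_f = E(R_Kestrel) − β_Kestrel·MRP = 10.59% − 0.68 × 8.8480% = 4.5734%

4.57%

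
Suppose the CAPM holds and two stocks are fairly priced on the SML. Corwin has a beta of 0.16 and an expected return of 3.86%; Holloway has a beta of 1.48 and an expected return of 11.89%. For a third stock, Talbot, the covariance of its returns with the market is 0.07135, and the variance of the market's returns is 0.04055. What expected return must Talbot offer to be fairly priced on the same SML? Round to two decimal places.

13.59%

MRP = (11.89% − 3.86%) / (1.48 − 0.16) = 6.0833%
R_f = 3.86% − 0.16 × 6.0833% = 2.8867%
β_Talbot = Cov / Var(R_m) = 0.07135 / 0.04055 = 1.7596
E(R_Talbot) = R_f + β × MRP = 2.8867% + 1.7596 × 6.0833% = 13.59%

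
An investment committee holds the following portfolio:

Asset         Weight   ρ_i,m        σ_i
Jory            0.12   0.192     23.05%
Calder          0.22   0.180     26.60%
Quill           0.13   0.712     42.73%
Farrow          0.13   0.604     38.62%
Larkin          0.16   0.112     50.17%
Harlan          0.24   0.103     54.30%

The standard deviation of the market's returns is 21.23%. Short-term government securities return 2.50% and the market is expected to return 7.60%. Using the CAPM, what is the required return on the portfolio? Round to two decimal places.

β_Jory = 0.192 × 23.05% / 21.23% = 0.2085
β_Calder = 0.180 × 26.60% / 21.23% = 0.2255
β_Quill = 0.712 × 42.73% / 21.23% = 1.4331
β_Farrow = 0.604 × 38.62% / 21.23% = 1.0988
β_Larkin = 0.112 × 50.17% / 21.23% = 0.2647
β_Harlan = 0.103 × 54.30% / 21.23% = 0.2634
β_P = Σ w_i β_i = 0.12×0.2085 + 0.22×0.2255 + 0.13×1.4331 + 0.13×1.0988 + 0.16×0.2647 + 0.24×0.2634 = 0.5093
MRP = 7.60% − 2.50% = 5.10%
E(R_P) = R_f + β_P × MRP = 2.50% + 0.5093 × 5.10% = 5.10%

5.10%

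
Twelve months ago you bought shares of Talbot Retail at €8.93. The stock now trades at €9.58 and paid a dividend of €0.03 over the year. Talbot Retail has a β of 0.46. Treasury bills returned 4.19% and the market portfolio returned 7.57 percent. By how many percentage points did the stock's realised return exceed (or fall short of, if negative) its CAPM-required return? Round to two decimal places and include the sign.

+1.87%

Realised HPR = (P1 + D1 − P0) / P0 = (9.58 + 0.03 − 8.93) / 8.93 = 0.68 / 8.93 = 7.6148%
MRP = 7.57% − 4.19% = 3.38%
CAPM required = R_f + β·MRP = 4.19% + 0.46 × 3.38% = 5.7448%
α = realised − required = 7.6148% − 5.7448% = +1.87%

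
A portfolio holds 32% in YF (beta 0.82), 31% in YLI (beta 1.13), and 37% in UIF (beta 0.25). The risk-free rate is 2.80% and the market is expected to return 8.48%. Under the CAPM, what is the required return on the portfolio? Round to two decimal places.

β_P = Σ w_i β_i = 0.32×0.82 + 0.31×1.13 + 0.37×0.25 = 0.7052
MRP = 8.48% − 2.80% = 5.68%
E(R_P) = R_f + β_P × MRP = 2.80% + 0.7052 × 5.68% = 6.81%

6.81%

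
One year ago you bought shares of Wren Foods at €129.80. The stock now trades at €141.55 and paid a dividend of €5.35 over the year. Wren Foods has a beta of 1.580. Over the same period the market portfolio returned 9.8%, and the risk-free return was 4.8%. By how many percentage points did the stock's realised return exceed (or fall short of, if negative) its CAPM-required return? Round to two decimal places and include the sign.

+0.47%

Realised HPR = (P1 + D1 − P0) / P0 = (141.55 + 5.35 − 129.80) / 129.80 = 17.10 / 129.80 = 13.1741%
MRP = 9.8% − 4.8% = 5.00%
CAPM required = R_f + β·MRP = 4.8% + 1.580 × 5.0% = 12.7000%
α = realised − required = 13.1741% − 12.7000% = +0.47%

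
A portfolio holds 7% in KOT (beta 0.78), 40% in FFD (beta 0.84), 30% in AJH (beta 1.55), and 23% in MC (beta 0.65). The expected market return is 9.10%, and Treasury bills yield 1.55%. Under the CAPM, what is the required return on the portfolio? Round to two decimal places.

β_P = Σ w_i β_i = 0.07×0.78 + 0.40×0.84 + 0.30×1.55 + 0.23×0.65 = 1.0051
MRP = 9.10% − 1.55% = 7.55%
E(R_P) = R_f + β_P × MRP = 1.55% + 1.0051 × 7.55% = 9.14%

9.14%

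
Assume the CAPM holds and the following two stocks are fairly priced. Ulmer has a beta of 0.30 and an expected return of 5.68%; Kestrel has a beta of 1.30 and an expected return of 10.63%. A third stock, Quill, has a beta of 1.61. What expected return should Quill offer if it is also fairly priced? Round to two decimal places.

12.16%

MRP (SML slope) = (10.63% − 5.68%) / (1.30 − 0.30) = 4.95% / 1.00 = 4.9500%
R_f (intercept) = 5.68% − 0.30 × 4.9500% = 4.1950%
E(R_Quill) = R_f + β × MRP = 4.1950% + 1.61 × 4.9500% = 12.16%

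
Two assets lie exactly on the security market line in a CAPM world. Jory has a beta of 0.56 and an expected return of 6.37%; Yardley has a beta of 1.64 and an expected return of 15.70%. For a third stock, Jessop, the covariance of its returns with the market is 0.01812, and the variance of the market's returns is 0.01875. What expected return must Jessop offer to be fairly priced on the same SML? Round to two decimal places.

MRP = (15.70% − 6.37%) / (1.64 − 0.56) = 8.6389%
R_f = 6.37% − 0.56 × 8.6389% = 1.5322%
β_Jessop = Cov / Var(R_m) = 0.01812 / 0.01875 = 0.9664
E(R_Jessop) = R_f + β × MRP = 1.5322% + 0.9664 × 8.6389% = 9.88%

9.88%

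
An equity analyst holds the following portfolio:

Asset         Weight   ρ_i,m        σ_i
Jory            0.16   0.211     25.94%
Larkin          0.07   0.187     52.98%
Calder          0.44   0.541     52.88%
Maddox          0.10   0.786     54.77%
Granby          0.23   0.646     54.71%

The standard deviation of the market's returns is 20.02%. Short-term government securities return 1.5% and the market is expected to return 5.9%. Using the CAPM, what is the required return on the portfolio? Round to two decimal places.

β_Jory = 0.211 × 25.94% / 20.02% = 0.2734
β_Larkin = 0.187 × 52.98% / 20.02% = 0.4949
β_Calder = 0.541 × 52.88% / 20.02% = 1.4290
β_Maddox = 0.786 × 54.77% / 20.02% = 2.1503
β_Granby = 0.646 × 54.71% / 20.02% = 1.7654
β_P = Σ w_i β_i = 0.16×0.2734 + 0.07×0.4949 + 0.44×1.4290 + 0.10×2.1503 + 0.23×1.7654 = 1.3282
MRP = 5.9% − 1.5% = 4.40%
E(R_P) = R_f + β_P × MRP = 1.5% + 1.3282 × 4.4% = 7.34%

7.34%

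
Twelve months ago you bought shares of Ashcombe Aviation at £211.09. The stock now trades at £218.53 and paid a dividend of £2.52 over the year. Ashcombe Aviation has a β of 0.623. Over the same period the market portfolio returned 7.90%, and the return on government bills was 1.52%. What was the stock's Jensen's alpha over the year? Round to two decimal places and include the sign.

Realised HPR = (P1 + D1 − P0) / P0 = (218.53 + 2.52 − 211.09) / 211.09 = 9.96 / 211.09 = 4.7184%
MRP = 7.90% − 1.52% = 6.38%
CAPM required = R_f + β·MRP = 1.52% + 0.623 × 6.38% = 5.49474%
α = realised − required = 4.7184% − 5.49474% = -0.78%

-0.78%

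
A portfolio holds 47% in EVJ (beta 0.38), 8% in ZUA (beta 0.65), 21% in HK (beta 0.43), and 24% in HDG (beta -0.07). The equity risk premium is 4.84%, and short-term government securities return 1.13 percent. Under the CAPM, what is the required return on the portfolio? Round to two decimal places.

β_P = Σ w_i β_i = 0.47×0.38 + 0.08×0.65 + 0.21×0.43 + 0.24×-0.07 = 0.3041
E(R_P) = R_f + β_P × MRP = 1.13% + 0.3041 × 4.84% = 2.60%

2.60%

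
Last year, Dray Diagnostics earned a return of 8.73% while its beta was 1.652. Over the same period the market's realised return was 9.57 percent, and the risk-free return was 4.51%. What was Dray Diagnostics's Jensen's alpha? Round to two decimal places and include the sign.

Market excess return = 9.57% − 4.51% = 5.06%
CAPM benchmark = R_f + β(R_m − R_f) = 4.51% + 1.652 × 5.06% = 12.86912%
α = actual − benchmark = 8.73% − 12.86912% = -4.14%

-4.14%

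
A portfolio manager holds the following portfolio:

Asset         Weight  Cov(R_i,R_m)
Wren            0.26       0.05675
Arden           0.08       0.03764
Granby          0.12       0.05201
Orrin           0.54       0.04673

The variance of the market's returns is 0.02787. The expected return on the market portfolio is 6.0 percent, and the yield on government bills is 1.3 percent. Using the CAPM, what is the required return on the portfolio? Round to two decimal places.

β_Wren = 0.05675 / 0.02787 = 2.0362
β_Arden = 0.03764 / 0.02787 = 1.3506
β_Granby = 0.05201 / 0.02787 = 1.8662
β_Orrin = 0.04673 / 0.02787 = 1.6767
β_P = Σ w_i β_i = 0.26×2.0362 + 0.08×1.3506 + 0.12×1.8662 + 0.54×1.6767 = 1.7668
MRP = 6.0% − 1.3% = 4.70%
E(R_P) = R_f + β_P × MRP = 1.3% + 1.7668 × 4.7% = 9.60%

9.60%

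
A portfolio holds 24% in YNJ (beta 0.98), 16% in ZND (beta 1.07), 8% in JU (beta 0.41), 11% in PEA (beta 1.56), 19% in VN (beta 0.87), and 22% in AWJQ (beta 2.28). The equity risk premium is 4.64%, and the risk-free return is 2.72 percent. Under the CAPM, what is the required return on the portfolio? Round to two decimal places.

8.65%

β_P = Σ w_i β_i = 0.24×0.98 + 0.16×1.07 + 0.08×0.41 + 0.11×1.56 + 0.19×0.87 + 0.22×2.28 = 1.2777
E(R_P) = R_f + β_P × MRP = 2.72% + 1.2777 × 4.64% = 8.65%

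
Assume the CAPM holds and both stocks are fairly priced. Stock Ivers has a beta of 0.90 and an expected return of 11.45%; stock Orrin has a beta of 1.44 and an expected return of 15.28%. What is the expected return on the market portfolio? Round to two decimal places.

12.16%

Both satisfy E(R) = R_f + β·MRP, so the slope of the SML is
MRP = (15.28% − 11.45%) / (1.44 − 0.90) = 3.83% / 0.54 = 7.0926%
R_f = E(R_Ivers) − β_Ivers·MRP = 11.45% − 0.90 × 7.0926% = 5.0667%
E(R_m) = R_f + MRP = 5.0667% + 7.0926% = 12.16%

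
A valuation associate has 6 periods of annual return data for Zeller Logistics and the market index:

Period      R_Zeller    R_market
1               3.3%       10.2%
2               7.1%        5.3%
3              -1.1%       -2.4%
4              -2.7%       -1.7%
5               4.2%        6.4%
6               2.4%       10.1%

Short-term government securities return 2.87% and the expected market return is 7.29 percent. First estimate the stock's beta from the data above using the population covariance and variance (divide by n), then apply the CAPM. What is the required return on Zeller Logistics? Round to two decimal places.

Mean R_i = (3.3 + 7.1 − 1.1 − 2.7 + 4.2 + 2.4) / 6 = 2.2000%
Mean R_m = (10.2 + 5.3 − 2.4 − 1.7 + 6.4 + 10.1) / 6 = 4.6500%
Σ(R_i − R̄_i)(R_m − R̄_m) = 68.2600  ⇒  Cov = 68.2600 / 6 = 11.3767
Σ(R_m − R̄_m)² = 154.0150  ⇒  Var(R_m) = 154.0150 / 6 = 25.6692
β = Cov / Var(R_m) = 11.3767 / 25.6692 = 0.4432
MRP = 7.29% − 2.87% = 4.42%
E(R) = R_f + β × MRP = 2.87% + 0.4432 × 4.42% = 4.83%

4.83%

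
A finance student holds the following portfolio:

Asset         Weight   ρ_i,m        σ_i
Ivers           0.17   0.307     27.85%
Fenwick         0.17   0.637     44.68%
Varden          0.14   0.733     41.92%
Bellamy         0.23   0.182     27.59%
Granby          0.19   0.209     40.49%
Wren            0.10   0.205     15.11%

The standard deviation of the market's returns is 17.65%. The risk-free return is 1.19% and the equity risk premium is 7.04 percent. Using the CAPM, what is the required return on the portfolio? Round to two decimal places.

6.64%

β_Ivers = 0.307 × 27.85% / 17.65% = 0.4844
β_Fenwick = 0.637 × 44.68% / 17.65% = 1.6125
β_Varden = 0.733 × 41.92% / 17.65% = 1.7409
β_Bellamy = 0.182 × 27.59% / 17.65% = 0.2845
β_Granby = 0.209 × 40.49% / 17.65% = 0.4795
β_Wren = 0.205 × 15.11% / 17.65% = 0.1755
β_P = Σ w_i β_i = 0.17×0.4844 + 0.17×1.6125 + 0.14×1.7409 + 0.23×0.2845 + 0.19×0.4795 + 0.10×0.1755 = 0.7743
E(R_P) = R_f + β_P × MRP = 1.19% + 0.7743 × 7.04% = 6.64%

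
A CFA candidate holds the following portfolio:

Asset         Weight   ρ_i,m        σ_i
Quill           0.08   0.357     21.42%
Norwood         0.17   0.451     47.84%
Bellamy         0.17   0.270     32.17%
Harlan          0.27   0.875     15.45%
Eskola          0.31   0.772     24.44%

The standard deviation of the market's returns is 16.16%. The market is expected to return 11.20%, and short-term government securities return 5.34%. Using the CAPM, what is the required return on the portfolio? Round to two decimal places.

β_Quill = 0.357 × 21.42% / 16.16% = 0.4732
β_Norwood = 0.451 × 47.84% / 16.16% = 1.3351
β_Bellamy = 0.270 × 32.17% / 16.16% = 0.5375
β_Harlan = 0.875 × 15.45% / 16.16% = 0.8366
β_Eskola = 0.772 × 24.44% / 16.16% = 1.1676
β_P = Σ w_i β_i = 0.08×0.4732 + 0.17×1.3351 + 0.17×0.5375 + 0.27×0.8366 + 0.31×1.1676 = 0.9440
MRP = 11.20% − 5.34% = 5.86%
E(R_P) = R_f + β_P × MRP = 5.34% + 0.9440 × 5.86% = 10.87%

10.87%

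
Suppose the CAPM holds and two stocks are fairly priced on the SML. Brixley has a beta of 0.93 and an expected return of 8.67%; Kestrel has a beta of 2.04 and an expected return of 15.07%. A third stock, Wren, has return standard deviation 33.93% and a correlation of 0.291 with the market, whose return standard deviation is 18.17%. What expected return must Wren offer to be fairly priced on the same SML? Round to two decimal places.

6.44%

MRP = (15.07% − 8.67%) / (2.04 − 0.93) = 5.7658%
R_f = 8.67% − 0.93 × 5.7658% = 3.3078%
β_Wren = ρ·σ_i/σ_m = 0.291 × 33.93 / 18.17 = 0.5434
E(R_Wren) = R_f + β × MRP = 3.3078% + 0.5434 × 5.7658% = 6.44%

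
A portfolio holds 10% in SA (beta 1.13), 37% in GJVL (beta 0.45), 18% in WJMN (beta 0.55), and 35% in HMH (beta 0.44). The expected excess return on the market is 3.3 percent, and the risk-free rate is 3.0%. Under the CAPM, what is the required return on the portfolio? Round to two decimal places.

β_P = Σ w_i β_i = 0.10×1.13 + 0.37×0.45 + 0.18×0.55 + 0.35×0.44 = 0.5325
E(R_P) = R_f + β_P × MRP = 3.0% + 0.5325 × 3.3% = 4.76%

4.76%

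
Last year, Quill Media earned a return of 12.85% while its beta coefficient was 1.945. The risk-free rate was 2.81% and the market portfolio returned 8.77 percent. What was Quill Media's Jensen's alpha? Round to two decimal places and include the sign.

-1.55%

Market excess return = 8.77% − 2.81% = 5.96%
CAPM benchmark = R_f + β(R_m − R_f) = 2.81% + 1.945 × 5.96% = 14.40220%
α = actual − benchmark = 12.85% − 14.40220% = -1.55%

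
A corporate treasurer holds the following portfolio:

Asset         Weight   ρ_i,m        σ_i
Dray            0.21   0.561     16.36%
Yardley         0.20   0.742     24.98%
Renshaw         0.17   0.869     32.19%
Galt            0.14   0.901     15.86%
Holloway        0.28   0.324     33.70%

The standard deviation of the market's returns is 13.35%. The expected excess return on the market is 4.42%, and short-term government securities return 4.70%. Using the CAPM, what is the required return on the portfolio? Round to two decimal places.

β_Dray = 0.561 × 16.36% / 13.35% = 0.6875
β_Yardley = 0.742 × 24.98% / 13.35% = 1.3884
β_Renshaw = 0.869 × 32.19% / 13.35% = 2.0954
β_Galt = 0.901 × 15.86% / 13.35% = 1.0704
β_Holloway = 0.324 × 33.70% / 13.35% = 0.8179
β_P = Σ w_i β_i = 0.21×0.6875 + 0.20×1.3884 + 0.17×2.0954 + 0.14×1.0704 + 0.28×0.8179 = 1.1571
E(R_P) = R_f + β_P × MRP = 4.70% + 1.1571 × 4.42% = 9.81%

9.81%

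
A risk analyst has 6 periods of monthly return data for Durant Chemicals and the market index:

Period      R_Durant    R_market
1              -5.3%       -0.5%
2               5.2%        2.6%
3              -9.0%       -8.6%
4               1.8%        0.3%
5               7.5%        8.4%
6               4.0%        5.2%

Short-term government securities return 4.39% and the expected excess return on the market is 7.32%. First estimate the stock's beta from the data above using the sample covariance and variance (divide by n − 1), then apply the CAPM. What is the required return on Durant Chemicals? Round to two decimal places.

11.85%

Mean R_i = (-5.3 + 5.2 − 9.0 + 1.8 + 7.5 + 4.0) / 6 = 0.7000%
Mean R_m = (-0.5 + 2.6 − 8.6 + 0.3 + 8.4 + 5.2) / 6 = 1.2333%
Σ(R_i − R̄_i)(R_m − R̄_m) = 172.7300  ⇒  Cov = 172.7300 / 5 = 34.5460
Σ(R_m − R̄_m)² = 169.5333  ⇒  Var(R_m) = 169.5333 / 5 = 33.9067
β = Cov / Var(R_m) = 34.5460 / 33.9067 = 1.0189
E(R) = R_f + β × MRP = 4.39% + 1.0189 × 7.32% = 11.85%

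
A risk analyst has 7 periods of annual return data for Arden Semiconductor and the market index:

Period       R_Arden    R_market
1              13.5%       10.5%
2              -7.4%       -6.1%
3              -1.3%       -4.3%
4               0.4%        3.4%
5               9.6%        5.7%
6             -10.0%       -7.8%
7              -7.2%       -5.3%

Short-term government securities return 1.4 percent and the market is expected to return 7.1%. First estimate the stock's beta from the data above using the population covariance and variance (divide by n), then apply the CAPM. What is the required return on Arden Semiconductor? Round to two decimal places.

Mean R_i = (13.5 − 7.4 − 1.3 + 0.4 + 9.6 − 10.0 − 7.2) / 7 = -0.3429%
Mean R_m = (10.5 − 6.1 − 4.3 + 3.4 + 5.7 − 7.8 − 5.3) / 7 = -0.5571%
Σ(R_i − R̄_i)(R_m − R̄_m) = 363.3829  ⇒  Cov = 363.3829 / 7 = 51.9118
Σ(R_m − R̄_m)² = 296.7571  ⇒  Var(R_m) = 296.7571 / 7 = 42.3939
β = Cov / Var(R_m) = 51.9118 / 42.3939 = 1.2245
MRP = 7.1% − 1.4% = 5.70%
E(R) = R_f + β × MRP = 1.4% + 1.2245 × 5.7% = 8.38%

8.38%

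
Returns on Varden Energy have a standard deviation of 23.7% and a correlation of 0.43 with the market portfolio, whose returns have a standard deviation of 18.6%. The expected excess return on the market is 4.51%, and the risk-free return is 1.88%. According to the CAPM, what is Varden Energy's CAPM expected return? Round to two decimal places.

β = ρ × σ_i / σ_m = 0.43 × 23.7% / 18.6% = 0.5479
E(R) = 1.88% + 0.5479 × 4.51% = 4.35%

4.35%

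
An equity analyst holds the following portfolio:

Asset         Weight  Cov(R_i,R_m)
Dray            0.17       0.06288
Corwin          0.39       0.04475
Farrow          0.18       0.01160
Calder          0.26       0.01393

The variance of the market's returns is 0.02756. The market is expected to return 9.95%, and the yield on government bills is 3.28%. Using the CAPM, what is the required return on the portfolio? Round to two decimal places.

11.47%

β_Dray = 0.06288 / 0.02756 = 2.2816
β_Corwin = 0.04475 / 0.02756 = 1.6237
β_Farrow = 0.01160 / 0.02756 = 0.4209
β_Calder = 0.01393 / 0.02756 = 0.5054
β_P = Σ w_i β_i = 0.17×2.2816 + 0.39×1.6237 + 0.18×0.4209 + 0.26×0.5054 = 1.2283
MRP = 9.95% − 3.28% = 6.67%
E(R_P) = R_f + β_P × MRP = 3.28% + 1.2283 × 6.67% = 11.47%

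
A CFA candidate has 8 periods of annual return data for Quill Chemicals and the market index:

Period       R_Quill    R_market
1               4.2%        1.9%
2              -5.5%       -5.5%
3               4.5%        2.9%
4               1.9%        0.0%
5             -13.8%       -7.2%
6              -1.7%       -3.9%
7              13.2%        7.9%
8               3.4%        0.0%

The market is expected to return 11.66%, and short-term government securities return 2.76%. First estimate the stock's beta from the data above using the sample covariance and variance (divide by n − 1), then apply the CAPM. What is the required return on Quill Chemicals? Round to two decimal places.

16.63%

Mean R_i = (4.2 − 5.5 + 4.5 + 1.9 − 13.8 − 1.7 + 13.2 + 3.4) / 8 = 0.7750%
Mean R_m = (1.9 − 5.5 + 2.9 + 0.0 − 7.2 − 3.9 + 7.9 + 0.0) / 8 = -0.4875%
Σ(R_i − R̄_i)(R_m − R̄_m) = 264.5725  ⇒  Cov = 264.5725 / 7 = 37.7961
Σ(R_m − R̄_m)² = 169.8288  ⇒  Var(R_m) = 169.8288 / 7 = 24.2613
β = Cov / Var(R_m) = 37.7961 / 24.2613 = 1.5579
MRP = 11.66% − 2.76% = 8.90%
E(R) = R_f + β × MRP = 2.76% + 1.5579 × 8.90% = 16.63%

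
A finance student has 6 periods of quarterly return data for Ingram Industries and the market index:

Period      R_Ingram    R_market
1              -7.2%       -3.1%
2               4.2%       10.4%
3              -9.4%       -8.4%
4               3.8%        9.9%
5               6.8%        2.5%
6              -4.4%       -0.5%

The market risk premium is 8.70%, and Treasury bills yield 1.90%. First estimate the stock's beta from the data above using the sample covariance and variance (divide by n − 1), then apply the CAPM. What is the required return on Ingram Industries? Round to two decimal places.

8.68%

Mean R_i = (-7.2 + 4.2 − 9.4 + 3.8 + 6.8 − 4.4) / 6 = -1.0333%
Mean R_m = (-3.1 + 10.4 − 8.4 + 9.9 + 2.5 − 0.5) / 6 = 1.8000%
Σ(R_i − R̄_i)(R_m − R̄_m) = 212.9400  ⇒  Cov = 212.9400 / 5 = 42.5880
Σ(R_m − R̄_m)² = 273.4000  ⇒  Var(R_m) = 273.4000 / 5 = 54.6800
β = Cov / Var(R_m) = 42.5880 / 54.6800 = 0.7789
E(R) = R_f + β × MRP = 1.90% + 0.7789 × 8.70% = 8.68%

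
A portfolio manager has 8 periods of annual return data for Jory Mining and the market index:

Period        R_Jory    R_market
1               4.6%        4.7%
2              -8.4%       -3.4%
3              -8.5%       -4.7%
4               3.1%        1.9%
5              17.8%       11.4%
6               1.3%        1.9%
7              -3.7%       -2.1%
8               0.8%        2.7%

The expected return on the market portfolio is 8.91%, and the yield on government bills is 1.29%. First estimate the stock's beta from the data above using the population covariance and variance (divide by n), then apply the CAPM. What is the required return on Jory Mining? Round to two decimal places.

13.64%

Mean R_i = (4.6 − 8.4 − 8.5 + 3.1 + 17.8 + 1.3 − 3.7 + 0.8) / 8 = 0.8750%
Mean R_m = (4.7 − 3.4 − 4.7 + 1.9 + 11.4 + 1.9 − 2.1 + 2.7) / 8 = 1.5500%
Σ(R_i − R̄_i)(R_m − R̄_m) = 300.4900  ⇒  Cov = 300.4900 / 8 = 37.5613
Σ(R_m − R̄_m)² = 185.4000  ⇒  Var(R_m) = 185.4000 / 8 = 23.1750
β = Cov / Var(R_m) = 37.5613 / 23.1750 = 1.6208
MRP = 8.91% − 1.29% = 7.62%
E(R) = R_f + β × MRP = 1.29% + 1.6208 × 7.62% = 13.64%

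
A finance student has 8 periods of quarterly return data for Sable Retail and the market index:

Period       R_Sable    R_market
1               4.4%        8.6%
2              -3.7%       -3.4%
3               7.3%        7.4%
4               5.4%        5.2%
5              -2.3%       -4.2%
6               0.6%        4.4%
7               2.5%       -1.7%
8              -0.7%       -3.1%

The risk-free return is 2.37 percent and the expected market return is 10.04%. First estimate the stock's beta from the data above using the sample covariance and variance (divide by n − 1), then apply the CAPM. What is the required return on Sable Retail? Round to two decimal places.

7.11%

Mean R_i = (4.4 − 3.7 + 7.3 + 5.4 − 2.3 + 0.6 + 2.5 − 0.7) / 8 = 1.6875%
Mean R_m = (8.6 − 3.4 + 7.4 + 5.2 − 4.2 + 4.4 − 1.7 − 3.1) / 8 = 1.6500%
Σ(R_i − R̄_i)(R_m − R̄_m) = 120.4650  ⇒  Cov = 120.4650 / 7 = 17.2093
Σ(R_m − R̄_m)² = 195.0400  ⇒  Var(R_m) = 195.0400 / 7 = 27.8629
β = Cov / Var(R_m) = 17.2093 / 27.8629 = 0.6176
MRP = 10.04% − 2.37% = 7.67%
E(R) = R_f + β × MRP = 2.37% + 0.6176 × 7.67% = 7.11%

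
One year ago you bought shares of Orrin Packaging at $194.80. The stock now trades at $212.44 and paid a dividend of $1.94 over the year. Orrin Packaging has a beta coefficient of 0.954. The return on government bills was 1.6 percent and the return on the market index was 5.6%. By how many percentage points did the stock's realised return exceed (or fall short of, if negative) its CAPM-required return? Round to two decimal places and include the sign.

+4.64%

Realised HPR = (P1 + D1 − P0) / P0 = (212.44 + 1.94 − 194.80) / 194.80 = 19.58 / 194.80 = 10.0513%
MRP = 5.6% − 1.6% = 4.00%
CAPM required = R_f + β·MRP = 1.6% + 0.954 × 4.0% = 5.4160%
α = realised − required = 10.0513% − 5.4160% = +4.64%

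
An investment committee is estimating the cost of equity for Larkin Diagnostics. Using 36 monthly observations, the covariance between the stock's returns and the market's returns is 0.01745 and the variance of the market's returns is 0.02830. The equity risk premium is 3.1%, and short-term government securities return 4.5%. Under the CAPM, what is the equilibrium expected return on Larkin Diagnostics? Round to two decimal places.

6.41%

β = Cov(R_i, R_m) / Var(R_m) = 0.01745 / 0.02830 = 0.6166
E(R) = R_f + β × MRP = 4.5% + 0.6166 × 3.1% = 6.41%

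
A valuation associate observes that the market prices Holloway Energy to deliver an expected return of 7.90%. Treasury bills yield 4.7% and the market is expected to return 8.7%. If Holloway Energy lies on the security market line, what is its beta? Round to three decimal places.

0.800

MRP = 8.7% − 4.7% = 4.00%
β = (E(R) − R_f) / MRP = (7.90% − 4.7%) / 4.0% = 3.20% / 4.0% = 0.800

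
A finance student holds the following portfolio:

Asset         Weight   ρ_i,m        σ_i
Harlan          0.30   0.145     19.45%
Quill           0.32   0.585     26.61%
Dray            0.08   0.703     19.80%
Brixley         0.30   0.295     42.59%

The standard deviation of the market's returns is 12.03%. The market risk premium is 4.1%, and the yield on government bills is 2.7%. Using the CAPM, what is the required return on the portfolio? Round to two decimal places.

β_Harlan = 0.145 × 19.45% / 12.03% = 0.2344
β_Quill = 0.585 × 26.61% / 12.03% = 1.2940
β_Dray = 0.703 × 19.80% / 12.03% = 1.1571
β_Brixley = 0.295 × 42.59% / 12.03% = 1.0444
β_P = Σ w_i β_i = 0.30×0.2344 + 0.32×1.2940 + 0.08×1.1571 + 0.30×1.0444 = 0.8903
E(R_P) = R_f + β_P × MRP = 2.7% + 0.8903 × 4.1% = 6.35%

6.35%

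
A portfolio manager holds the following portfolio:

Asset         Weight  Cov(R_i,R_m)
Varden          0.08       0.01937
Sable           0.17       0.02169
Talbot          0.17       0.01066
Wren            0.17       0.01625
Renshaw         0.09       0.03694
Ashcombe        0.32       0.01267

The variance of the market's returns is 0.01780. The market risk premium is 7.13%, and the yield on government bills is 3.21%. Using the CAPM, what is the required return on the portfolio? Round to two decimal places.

10.10%

β_Varden = 0.01937 / 0.01780 = 1.0882
β_Sable = 0.02169 / 0.01780 = 1.2185
β_Talbot = 0.01066 / 0.01780 = 0.5989
β_Wren = 0.01625 / 0.01780 = 0.9129
β_Renshaw = 0.03694 / 0.01780 = 2.0753
β_Ashcombe = 0.01267 / 0.01780 = 0.7118
β_P = Σ w_i β_i = 0.08×1.0882 + 0.17×1.2185 + 0.17×0.5989 + 0.17×0.9129 + 0.09×2.0753 + 0.32×0.7118 = 0.9658
E(R_P) = R_f + β_P × MRP = 3.21% + 0.9658 × 7.13% = 10.10%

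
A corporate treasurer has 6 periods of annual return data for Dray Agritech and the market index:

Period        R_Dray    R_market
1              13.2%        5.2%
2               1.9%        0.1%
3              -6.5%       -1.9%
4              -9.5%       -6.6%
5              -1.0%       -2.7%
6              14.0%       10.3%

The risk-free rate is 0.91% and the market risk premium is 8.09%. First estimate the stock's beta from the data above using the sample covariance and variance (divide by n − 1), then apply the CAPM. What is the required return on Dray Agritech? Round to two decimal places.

13.28%

Mean R_i = (13.2 + 1.9 − 6.5 − 9.5 − 1.0 + 14.0) / 6 = 2.0167%
Mean R_m = (5.2 + 0.1 − 1.9 − 6.6 − 2.7 + 10.3) / 6 = 0.7333%
Σ(R_i − R̄_i)(R_m − R̄_m) = 281.9067  ⇒  Cov = 281.9067 / 5 = 56.3813
Σ(R_m − R̄_m)² = 184.3733  ⇒  Var(R_m) = 184.3733 / 5 = 36.8747
β = Cov / Var(R_m) = 56.3813 / 36.8747 = 1.5290
E(R) = R_f + β × MRP = 0.91% + 1.5290 × 8.09% = 13.28%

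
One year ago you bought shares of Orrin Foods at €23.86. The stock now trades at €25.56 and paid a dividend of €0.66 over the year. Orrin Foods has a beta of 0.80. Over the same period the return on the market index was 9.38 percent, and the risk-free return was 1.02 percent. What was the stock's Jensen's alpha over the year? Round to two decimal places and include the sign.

+2.18%

Realised HPR = (P1 + D1 − P0) / P0 = (25.56 + 0.66 − 23.86) / 23.86 = 2.36 / 23.86 = 9.8910%
MRP = 9.38% − 1.02% = 8.36%
CAPM required = R_f + β·MRP = 1.02% + 0.80 × 8.36% = 7.7080%
α = realised − required = 9.8910% − 7.7080% = +2.18%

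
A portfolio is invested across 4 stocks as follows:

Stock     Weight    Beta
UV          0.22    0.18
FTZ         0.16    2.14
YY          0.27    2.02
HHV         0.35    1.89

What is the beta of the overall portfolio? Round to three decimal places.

β_P = Σ w_i β_i = 0.22×0.18 + 0.16×2.14 + 0.27×2.02 + 0.35×1.89 = 1.5889

1.589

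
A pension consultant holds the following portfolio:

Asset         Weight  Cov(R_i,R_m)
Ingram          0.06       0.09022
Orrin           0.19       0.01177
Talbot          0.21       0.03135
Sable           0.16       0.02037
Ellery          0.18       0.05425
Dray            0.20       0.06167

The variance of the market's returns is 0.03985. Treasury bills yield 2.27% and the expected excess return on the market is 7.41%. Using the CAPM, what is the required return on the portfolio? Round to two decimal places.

9.63%

β_Ingram = 0.09022 / 0.03985 = 2.2640
β_Orrin = 0.01177 / 0.03985 = 0.2954
β_Talbot = 0.03135 / 0.03985 = 0.7867
β_Sable = 0.02037 / 0.03985 = 0.5112
β_Ellery = 0.05425 / 0.03985 = 1.3614
β_Dray = 0.06167 / 0.03985 = 1.5476
β_P = Σ w_i β_i = 0.06×2.2640 + 0.19×0.2954 + 0.21×0.7867 + 0.16×0.5112 + 0.18×1.3614 + 0.20×1.5476 = 0.9935
E(R_P) = R_f + β_P × MRP = 2.27% + 0.9935 × 7.41% = 9.63%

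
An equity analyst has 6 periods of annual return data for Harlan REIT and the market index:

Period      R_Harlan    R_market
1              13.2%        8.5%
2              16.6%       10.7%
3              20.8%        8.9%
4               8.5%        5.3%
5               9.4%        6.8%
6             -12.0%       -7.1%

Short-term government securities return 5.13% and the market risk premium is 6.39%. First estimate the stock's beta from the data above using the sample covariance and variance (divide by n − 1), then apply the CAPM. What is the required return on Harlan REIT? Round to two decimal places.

16.11%

Mean R_i = (13.2 + 16.6 + 20.8 + 8.5 + 9.4 − 12.0) / 6 = 9.4167%
Mean R_m = (8.5 + 10.7 + 8.9 + 5.3 + 6.8 − 7.1) / 6 = 5.5167%
Σ(R_i − R̄_i)(R_m − R̄_m) = 357.4183  ⇒  Cov = 357.4183 / 5 = 71.4837
Σ(R_m − R̄_m)² = 208.0883  ⇒  Var(R_m) = 208.0883 / 5 = 41.6177
β = Cov / Var(R_m) = 71.4837 / 41.6177 = 1.7176
E(R) = R_f + β × MRP = 5.13% + 1.7176 × 6.39% = 16.11%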